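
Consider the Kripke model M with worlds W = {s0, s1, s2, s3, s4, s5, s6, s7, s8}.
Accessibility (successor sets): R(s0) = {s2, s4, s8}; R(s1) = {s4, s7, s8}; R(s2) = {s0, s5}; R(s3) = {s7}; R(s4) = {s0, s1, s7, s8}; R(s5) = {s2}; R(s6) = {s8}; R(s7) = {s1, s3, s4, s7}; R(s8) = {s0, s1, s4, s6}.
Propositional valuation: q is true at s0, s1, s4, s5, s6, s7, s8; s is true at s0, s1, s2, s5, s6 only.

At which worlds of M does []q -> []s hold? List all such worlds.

s0, s2, s5, s7

Let φ = []q -> []s. Evaluate φ at each world:
  s0 (successors {s2, s4, s8}): φ is true.
  s1 (successors {s4, s7, s8}): φ is false.
  s2 (successors {s0, s5}): φ is true.
  s3 (successors {s7}): φ is false.
  s4 (successors {s0, s1, s7, s8}): φ is false.
  s5 (successors {s2}): φ is true.
  s6 (successors {s8}): φ is false.
  s7 (successors {s1, s3, s4, s7}): φ is true.
  s8 (successors {s0, s1, s4, s6}): φ is false.
For instance, at s4:
  At s4: []q is true, []s is false, so []q -> []s is false.
    At s4: []q requires q at every successor {s0, s1, s7, s8}.
      At s0: q is true.
      At s1: q is true.
      At s7: q is true.
      At s8: q is true.
    So []q is true at s4.
    At s4: []s requires s at every successor {s0, s1, s7, s8}.
      s fails at s7, so []s is false at s4.
Satisfying worlds: {s0, s2, s5, s7}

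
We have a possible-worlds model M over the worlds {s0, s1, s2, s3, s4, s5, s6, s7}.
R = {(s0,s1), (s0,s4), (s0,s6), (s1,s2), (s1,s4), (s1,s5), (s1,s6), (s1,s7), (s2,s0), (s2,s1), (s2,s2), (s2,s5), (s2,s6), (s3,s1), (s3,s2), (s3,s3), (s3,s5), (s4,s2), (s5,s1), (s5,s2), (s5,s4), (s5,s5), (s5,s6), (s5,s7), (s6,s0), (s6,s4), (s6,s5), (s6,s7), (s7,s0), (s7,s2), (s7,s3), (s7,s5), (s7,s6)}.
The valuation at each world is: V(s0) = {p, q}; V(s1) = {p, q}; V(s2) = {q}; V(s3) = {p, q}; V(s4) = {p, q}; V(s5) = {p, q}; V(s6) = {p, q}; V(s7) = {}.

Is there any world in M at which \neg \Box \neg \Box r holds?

No

Let φ = \neg \Box \neg \Box r. Evaluate φ at each world:
  s0 (successors {s1, s4, s6}): φ is false.
  s1 (successors {s2, s4, s5, s6, s7}): φ is false.
  s2 (successors {s0, s1, s2, s5, s6}): φ is false.
  s3 (successors {s1, s2, s3, s5}): φ is false.
  s4 (successors {s2}): φ is false.
  s5 (successors {s1, s2, s4, s5, s6, s7}): φ is false.
  s6 (successors {s0, s4, s5, s7}): φ is false.
  s7 (successors {s0, s2, s3, s5, s6}): φ is false.
For instance, at s0:
  At s0: \Box \neg \Box r is true, so \neg \Box \neg \Box r is false.
    At s0: \Box \neg \Box r requires \neg \Box r at every successor {s1, s4, s6}.
      At s1: \neg \Box r is true.
      At s4: \neg \Box r is true.
      At s6: \neg \Box r is true.
    So \Box \neg \Box r is true at s0.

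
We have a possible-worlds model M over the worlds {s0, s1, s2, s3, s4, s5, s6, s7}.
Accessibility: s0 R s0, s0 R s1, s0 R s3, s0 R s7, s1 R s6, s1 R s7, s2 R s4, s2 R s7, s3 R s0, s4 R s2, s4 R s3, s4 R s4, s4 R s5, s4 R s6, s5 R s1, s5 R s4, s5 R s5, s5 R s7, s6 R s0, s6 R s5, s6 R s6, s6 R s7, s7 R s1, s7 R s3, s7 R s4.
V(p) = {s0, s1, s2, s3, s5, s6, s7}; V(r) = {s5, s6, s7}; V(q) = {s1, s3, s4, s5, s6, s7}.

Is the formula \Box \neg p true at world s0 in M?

Recall that \Box ψ holds at a world iff ψ holds at every accessible world, and \Diamond ψ holds iff ψ holds at some accessible world.
At s0: \Box \neg p requires \neg p at every successor {s0, s1, s3, s7}.
  \neg p fails at s0, so \Box \neg p is false at s0.

No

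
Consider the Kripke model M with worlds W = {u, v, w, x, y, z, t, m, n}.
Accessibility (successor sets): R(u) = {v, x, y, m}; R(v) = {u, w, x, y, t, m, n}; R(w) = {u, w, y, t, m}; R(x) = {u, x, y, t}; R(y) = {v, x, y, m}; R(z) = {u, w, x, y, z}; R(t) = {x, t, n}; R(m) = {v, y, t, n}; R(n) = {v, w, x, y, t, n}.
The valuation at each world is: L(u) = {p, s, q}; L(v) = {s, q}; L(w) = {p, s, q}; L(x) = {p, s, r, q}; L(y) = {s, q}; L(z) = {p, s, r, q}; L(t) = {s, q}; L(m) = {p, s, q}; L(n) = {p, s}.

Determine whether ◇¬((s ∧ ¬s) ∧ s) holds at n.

Recall that ◇ψ holds at a world iff ψ holds at some accessible world.
At n: ◇¬((s ∧ ¬s) ∧ s) requires ¬((s ∧ ¬s) ∧ s) at some successor in {v, w, x, y, t, n}.
  ¬((s ∧ ¬s) ∧ s) holds at v, so ◇¬((s ∧ ¬s) ∧ s) is true at n.

Yes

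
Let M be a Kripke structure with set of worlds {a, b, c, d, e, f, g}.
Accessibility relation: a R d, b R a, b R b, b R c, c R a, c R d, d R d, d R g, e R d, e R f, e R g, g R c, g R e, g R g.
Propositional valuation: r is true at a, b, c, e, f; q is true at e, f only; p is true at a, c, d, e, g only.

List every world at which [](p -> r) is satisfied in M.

Let φ = [](p -> r). Evaluate φ at each world:
  a (successors {d}): φ is false.
  b (successors {a, b, c}): φ is true.
  c (successors {a, d}): φ is false.
  d (successors {d, g}): φ is false.
  e (successors {d, f, g}): φ is false.
  f (successors ∅): φ is true.
  g (successors {c, e, g}): φ is false.
For instance, at b:
  At b: [](p -> r) requires p -> r at every successor {a, b, c}.
    At a: p -> r is true.
    At b: p -> r is true.
    At c: p -> r is true.
  So [](p -> r) is true at b.
Satisfying worlds: {b, f}

b, f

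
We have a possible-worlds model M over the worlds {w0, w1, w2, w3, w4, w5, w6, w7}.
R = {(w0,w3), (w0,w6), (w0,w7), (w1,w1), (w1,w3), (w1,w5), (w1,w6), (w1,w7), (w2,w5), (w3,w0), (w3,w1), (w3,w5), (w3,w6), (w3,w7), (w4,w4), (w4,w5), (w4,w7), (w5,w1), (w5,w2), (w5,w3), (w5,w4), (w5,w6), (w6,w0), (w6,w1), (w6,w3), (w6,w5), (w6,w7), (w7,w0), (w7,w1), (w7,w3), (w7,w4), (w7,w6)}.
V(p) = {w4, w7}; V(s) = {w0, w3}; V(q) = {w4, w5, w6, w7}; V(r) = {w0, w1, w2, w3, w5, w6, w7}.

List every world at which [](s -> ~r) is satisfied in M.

Recall that []ψ holds at a world iff ψ holds at every accessible world, and <>ψ holds iff ψ holds at some accessible world.
Let φ = [](s -> ~r). Evaluate φ at each world:
  w0 (successors {w3, w6, w7}): φ is false.
  w1 (successors {w1, w3, w5, w6, w7}): φ is false.
  w2 (successors {w5}): φ is true.
  w3 (successors {w0, w1, w5, w6, w7}): φ is false.
  w4 (successors {w4, w5, w7}): φ is true.
  w5 (successors {w1, w2, w3, w4, w6}): φ is false.
  w6 (successors {w0, w1, w3, w5, w7}): φ is false.
  w7 (successors {w0, w1, w3, w4, w6}): φ is false.
For instance, at w6:
  At w6: [](s -> ~r) requires s -> ~r at every successor {w0, w1, w3, w5, w7}.
    s -> ~r fails at w0, so [](s -> ~r) is false at w6.
Satisfying worlds: {w2, w4}

w2, w4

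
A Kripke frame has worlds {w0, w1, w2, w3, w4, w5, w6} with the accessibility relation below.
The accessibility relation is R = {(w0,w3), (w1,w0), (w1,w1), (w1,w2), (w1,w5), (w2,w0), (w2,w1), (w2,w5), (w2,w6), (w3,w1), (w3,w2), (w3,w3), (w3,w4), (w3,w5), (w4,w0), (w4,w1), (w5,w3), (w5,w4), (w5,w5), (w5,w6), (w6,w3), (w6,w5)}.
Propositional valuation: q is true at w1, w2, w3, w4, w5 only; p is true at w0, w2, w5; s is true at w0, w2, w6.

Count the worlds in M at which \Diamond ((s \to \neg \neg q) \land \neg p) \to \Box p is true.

0

Let φ = \Diamond ((s \to \neg \neg q) \land \neg p) \to \Box p. Evaluate φ at each world:
  w0 (successors {w3}): φ is false.
  w1 (successors {w0, w1, w2, w5}): φ is false.
  w2 (successors {w0, w1, w5, w6}): φ is false.
  w3 (successors {w1, w2, w3, w4, w5}): φ is false.
  w4 (successors {w0, w1}): φ is false.
  w5 (successors {w3, w4, w5, w6}): φ is false.
  w6 (successors {w3, w5}): φ is false.
For instance, at w3:
  At w3: \Diamond ((s \to \neg \neg q) \land \neg p) is true, \Box p is false, so \Diamond ((s \to \neg \neg q) \land \neg p) \to \Box p is false.
    At w3: \Diamond ((s \to \neg \neg q) \land \neg p) requires (s \to \neg \neg q) \land \neg p at some successor in {w1, w2, w3, w4, w5}.
      (s \to \neg \neg q) \land \neg p holds at w1, so \Diamond ((s \to \neg \neg q) \land \neg p) is true at w3.
    At w3: \Box p requires p at every successor {w1, w2, w3, w4, w5}.
      p fails at w1, so \Box p is false at w3.
Satisfying worlds: none.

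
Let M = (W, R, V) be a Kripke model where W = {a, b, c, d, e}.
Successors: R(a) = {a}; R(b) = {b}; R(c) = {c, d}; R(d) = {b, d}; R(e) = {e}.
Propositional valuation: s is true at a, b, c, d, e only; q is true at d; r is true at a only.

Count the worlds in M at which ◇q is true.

2

Let φ = ◇q. Evaluate φ at each world:
  a (successors {a}): φ is false.
  b (successors {b}): φ is false.
  c (successors {c, d}): φ is true.
  d (successors {b, d}): φ is true.
  e (successors {e}): φ is false.
For instance, at c:
  At c: ◇q requires q at some successor in {c, d}.
    q holds at d, so ◇q is true at c.
Satisfying worlds: {c, d}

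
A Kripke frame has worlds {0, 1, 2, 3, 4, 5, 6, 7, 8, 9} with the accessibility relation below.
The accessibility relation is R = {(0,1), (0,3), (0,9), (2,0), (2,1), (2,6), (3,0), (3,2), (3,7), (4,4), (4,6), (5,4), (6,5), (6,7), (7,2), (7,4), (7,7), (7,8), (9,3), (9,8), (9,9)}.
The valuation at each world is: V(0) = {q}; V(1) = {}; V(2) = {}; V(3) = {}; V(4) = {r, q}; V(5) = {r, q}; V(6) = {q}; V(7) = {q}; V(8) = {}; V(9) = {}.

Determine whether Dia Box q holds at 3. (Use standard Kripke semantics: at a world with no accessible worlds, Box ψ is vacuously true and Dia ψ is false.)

At 3: Dia Box q requires Box q at some successor in {0, 2, 7}.
  At 0: Box q is false.
  At 2: Box q is false.
  At 7: Box q is false.
So Dia Box q is false at 3.

No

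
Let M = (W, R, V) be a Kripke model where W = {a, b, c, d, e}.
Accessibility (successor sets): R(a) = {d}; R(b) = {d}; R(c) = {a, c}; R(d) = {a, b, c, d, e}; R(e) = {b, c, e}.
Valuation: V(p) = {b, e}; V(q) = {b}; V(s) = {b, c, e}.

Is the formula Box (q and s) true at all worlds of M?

No

Let φ = Box (q and s). Evaluate φ at each world:
  a (successors {d}): φ is false.
  b (successors {d}): φ is false.
  c (successors {a, c}): φ is false.
  d (successors {a, b, c, d, e}): φ is false.
  e (successors {b, c, e}): φ is false.
Detail at a (counterexample):
  At a: Box (q and s) requires q and s at every successor {d}.
    q and s fails at d, so Box (q and s) is false at a.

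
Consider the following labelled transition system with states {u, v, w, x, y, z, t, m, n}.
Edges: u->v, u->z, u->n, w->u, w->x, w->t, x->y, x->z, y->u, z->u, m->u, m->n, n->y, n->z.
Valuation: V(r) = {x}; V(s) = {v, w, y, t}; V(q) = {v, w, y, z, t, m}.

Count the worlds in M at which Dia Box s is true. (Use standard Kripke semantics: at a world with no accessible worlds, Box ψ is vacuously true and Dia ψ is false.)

Recall that Box ψ holds at a world iff ψ holds at every accessible world, and Dia ψ holds iff ψ holds at some accessible world.
Let φ = Dia Box s. Evaluate φ at each world:
  u (successors {v, z, n}): φ is true.
  v (successors ∅): φ is false.
  w (successors {u, x, t}): φ is true.
  x (successors {y, z}): φ is false.
  y (successors {u}): φ is false.
  z (successors {u}): φ is false.
  t (successors ∅): φ is false.
  m (successors {u, n}): φ is false.
  n (successors {y, z}): φ is false.
For instance, at x:
  At x: Dia Box s requires Box s at some successor in {y, z}.
    At y: Box s is false.
    At z: Box s is false.
  So Dia Box s is false at x.
Satisfying worlds: {u, w}

2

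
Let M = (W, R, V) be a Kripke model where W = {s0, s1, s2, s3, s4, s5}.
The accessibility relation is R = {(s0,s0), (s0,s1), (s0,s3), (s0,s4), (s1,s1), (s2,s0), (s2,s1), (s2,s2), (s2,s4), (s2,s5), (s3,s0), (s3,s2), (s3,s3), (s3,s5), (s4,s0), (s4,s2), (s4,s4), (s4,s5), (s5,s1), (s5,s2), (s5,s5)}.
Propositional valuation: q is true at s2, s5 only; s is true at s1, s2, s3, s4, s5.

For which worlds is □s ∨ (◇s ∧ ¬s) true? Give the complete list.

Let φ = □s ∨ (◇s ∧ ¬s). Evaluate φ at each world:
  s0 (successors {s0, s1, s3, s4}): φ is true.
  s1 (successors {s1}): φ is true.
  s2 (successors {s0, s1, s2, s4, s5}): φ is false.
  s3 (successors {s0, s2, s3, s5}): φ is false.
  s4 (successors {s0, s2, s4, s5}): φ is false.
  s5 (successors {s1, s2, s5}): φ is true.
For instance, at s1:
  At s1: □s is true, ◇s ∧ ¬s is false, so □s ∨ (◇s ∧ ¬s) is true.
    At s1: □s requires s at every successor {s1}.
      At s1: s is true.
    So □s is true at s1.
    At s1: ◇s is true, ¬s is false, so ◇s ∧ ¬s is false.
      At s1: ◇s requires s at some successor in {s1}.
        s holds at s1, so ◇s is true at s1.
Satisfying worlds: {s0, s1, s5}

s0, s1, s5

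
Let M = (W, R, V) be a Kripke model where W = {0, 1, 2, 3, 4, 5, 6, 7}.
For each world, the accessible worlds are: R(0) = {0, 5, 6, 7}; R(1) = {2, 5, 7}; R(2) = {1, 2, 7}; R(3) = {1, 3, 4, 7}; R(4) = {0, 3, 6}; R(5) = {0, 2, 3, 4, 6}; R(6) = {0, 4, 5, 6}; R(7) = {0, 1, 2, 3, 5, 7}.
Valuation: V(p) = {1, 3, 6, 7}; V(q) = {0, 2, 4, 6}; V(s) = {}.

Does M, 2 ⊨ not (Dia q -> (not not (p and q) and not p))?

Yes

At 2: Dia q -> (not not (p and q) and not p) is false, so not (Dia q -> (not not (p and q) and not p)) is true.
  At 2: Dia q is true, not not (p and q) and not p is false, so Dia q -> (not not (p and q) and not p) is false.
    At 2: Dia q requires q at some successor in {1, 2, 7}.
      q holds at 2, so Dia q is true at 2.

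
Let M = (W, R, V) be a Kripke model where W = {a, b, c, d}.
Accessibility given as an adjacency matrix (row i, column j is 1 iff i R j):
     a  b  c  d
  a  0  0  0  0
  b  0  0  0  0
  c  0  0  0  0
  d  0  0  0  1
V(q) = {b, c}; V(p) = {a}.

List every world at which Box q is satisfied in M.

Let φ = Box q. Evaluate φ at each world:
  a (successors ∅): φ is true.
  b (successors ∅): φ is true.
  c (successors ∅): φ is true.
  d (successors {d}): φ is false.
For instance, at d:
  At d: Box q requires q at every successor {d}.
    q fails at d, so Box q is false at d.
Satisfying worlds: {a, b, c}

a, b, c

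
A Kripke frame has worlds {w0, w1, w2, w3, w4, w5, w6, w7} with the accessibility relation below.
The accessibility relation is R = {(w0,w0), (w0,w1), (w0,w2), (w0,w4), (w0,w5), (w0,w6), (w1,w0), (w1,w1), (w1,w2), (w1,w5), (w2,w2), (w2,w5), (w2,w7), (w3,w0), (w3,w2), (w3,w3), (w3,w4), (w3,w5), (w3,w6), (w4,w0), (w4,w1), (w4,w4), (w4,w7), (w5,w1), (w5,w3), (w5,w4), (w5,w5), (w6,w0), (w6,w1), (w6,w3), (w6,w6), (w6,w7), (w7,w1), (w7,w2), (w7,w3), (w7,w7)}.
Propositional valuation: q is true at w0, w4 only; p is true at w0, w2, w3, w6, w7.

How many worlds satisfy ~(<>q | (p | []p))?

Let φ = ~(<>q | (p | []p)). Evaluate φ at each world:
  w0 (successors {w0, w1, w2, w4, w5, w6}): φ is false.
  w1 (successors {w0, w1, w2, w5}): φ is false.
  w2 (successors {w2, w5, w7}): φ is false.
  w3 (successors {w0, w2, w3, w4, w5, w6}): φ is false.
  w4 (successors {w0, w1, w4, w7}): φ is false.
  w5 (successors {w1, w3, w4, w5}): φ is false.
  w6 (successors {w0, w1, w3, w6, w7}): φ is false.
  w7 (successors {w1, w2, w3, w7}): φ is false.
For instance, at w3:
  At w3: <>q | (p | []p) is true, so ~(<>q | (p | []p)) is false.
    At w3: <>q is true, p | []p is true, so <>q | (p | []p) is true.
      At w3: <>q requires q at some successor in {w0, w2, w3, w4, w5, w6}.
        q holds at w0, so <>q is true at w3.
      At w3: p is true, []p is false, so p | []p is true.
Satisfying worlds: none.

0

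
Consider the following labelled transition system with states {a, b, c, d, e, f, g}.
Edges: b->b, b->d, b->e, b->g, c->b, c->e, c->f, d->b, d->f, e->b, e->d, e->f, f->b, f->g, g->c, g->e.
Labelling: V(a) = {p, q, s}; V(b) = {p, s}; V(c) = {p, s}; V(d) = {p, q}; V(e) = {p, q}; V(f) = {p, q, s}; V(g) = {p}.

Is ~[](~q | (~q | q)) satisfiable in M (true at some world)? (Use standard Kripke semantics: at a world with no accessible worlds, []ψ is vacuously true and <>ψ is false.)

No

Recall that []ψ holds at a world iff ψ holds at every accessible world, and <>ψ holds iff ψ holds at some accessible world.
Let φ = ~[](~q | (~q | q)). Evaluate φ at each world:
  a (successors ∅): φ is false.
  b (successors {b, d, e, g}): φ is false.
  c (successors {b, e, f}): φ is false.
  d (successors {b, f}): φ is false.
  e (successors {b, d, f}): φ is false.
  f (successors {b, g}): φ is false.
  g (successors {c, e}): φ is false.
For instance, at g:
  At g: [](~q | (~q | q)) is true, so ~[](~q | (~q | q)) is false.
    At g: [](~q | (~q | q)) requires ~q | (~q | q) at every successor {c, e}.
      At c: ~q | (~q | q) is true.
      At e: ~q | (~q | q) is true.
    So [](~q | (~q | q)) is true at g.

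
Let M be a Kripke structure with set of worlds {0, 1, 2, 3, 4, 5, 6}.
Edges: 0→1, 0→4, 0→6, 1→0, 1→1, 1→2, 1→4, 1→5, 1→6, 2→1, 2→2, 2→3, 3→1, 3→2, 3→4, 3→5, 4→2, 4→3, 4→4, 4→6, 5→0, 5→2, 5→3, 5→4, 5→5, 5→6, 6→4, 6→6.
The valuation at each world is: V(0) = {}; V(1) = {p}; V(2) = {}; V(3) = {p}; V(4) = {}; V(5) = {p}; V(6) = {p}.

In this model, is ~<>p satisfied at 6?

No

Recall that <>ψ holds at a world iff ψ holds at some accessible world.
At 6: <>p is true, so ~<>p is false.
  At 6: <>p requires p at some successor in {4, 6}.
    p holds at 6, so <>p is true at 6.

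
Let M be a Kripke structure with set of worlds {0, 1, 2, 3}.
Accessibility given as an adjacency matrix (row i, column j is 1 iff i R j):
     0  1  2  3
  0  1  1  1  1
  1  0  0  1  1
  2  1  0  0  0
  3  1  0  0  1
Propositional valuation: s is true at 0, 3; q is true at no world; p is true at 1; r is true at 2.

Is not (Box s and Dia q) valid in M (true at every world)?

Yes

Let φ = not (Box s and Dia q). Evaluate φ at each world:
  0 (successors {0, 1, 2, 3}): φ is true.
  1 (successors {2, 3}): φ is true.
  2 (successors {0}): φ is true.
  3 (successors {0, 3}): φ is true.
For instance, at 0:
  At 0: Box s and Dia q is false, so not (Box s and Dia q) is true.
    At 0: Box s is false, Dia q is false, so Box s and Dia q is false.
      At 0: Box s requires s at every successor {0, 1, 2, 3}.
        s fails at 1, so Box s is false at 0.
      At 0: Dia q requires q at some successor in {0, 1, 2, 3}.
        At 0: q is false.
        At 1: q is false.
        At 2: q is false.
        At 3: q is false.
      So Dia q is false at 0.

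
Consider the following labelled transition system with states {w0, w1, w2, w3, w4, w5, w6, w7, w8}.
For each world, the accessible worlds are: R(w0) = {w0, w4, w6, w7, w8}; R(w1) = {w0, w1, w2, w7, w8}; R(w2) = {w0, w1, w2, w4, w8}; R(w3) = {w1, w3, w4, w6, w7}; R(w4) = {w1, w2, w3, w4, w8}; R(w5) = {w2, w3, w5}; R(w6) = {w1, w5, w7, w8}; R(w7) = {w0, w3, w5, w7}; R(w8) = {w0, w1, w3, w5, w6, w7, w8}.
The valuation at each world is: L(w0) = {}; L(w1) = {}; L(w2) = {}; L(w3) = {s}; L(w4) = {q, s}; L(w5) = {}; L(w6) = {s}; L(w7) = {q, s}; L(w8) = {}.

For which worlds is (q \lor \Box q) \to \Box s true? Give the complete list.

w0, w1, w2, w3, w5, w6, w8

Let φ = (q \lor \Box q) \to \Box s. Evaluate φ at each world:
  w0 (successors {w0, w4, w6, w7, w8}): φ is true.
  w1 (successors {w0, w1, w2, w7, w8}): φ is true.
  w2 (successors {w0, w1, w2, w4, w8}): φ is true.
  w3 (successors {w1, w3, w4, w6, w7}): φ is true.
  w4 (successors {w1, w2, w3, w4, w8}): φ is false.
  w5 (successors {w2, w3, w5}): φ is true.
  w6 (successors {w1, w5, w7, w8}): φ is true.
  w7 (successors {w0, w3, w5, w7}): φ is false.
  w8 (successors {w0, w1, w3, w5, w6, w7, w8}): φ is true.
For instance, at w1:
  At w1: q \lor \Box q is false, \Box s is false, so (q \lor \Box q) \to \Box s is true.
    At w1: q is false, \Box q is false, so q \lor \Box q is false.
      At w1: \Box q requires q at every successor {w0, w1, w2, w7, w8}.
        q fails at w0, so \Box q is false at w1.
    At w1: \Box s requires s at every successor {w0, w1, w2, w7, w8}.
      s fails at w0, so \Box s is false at w1.
Satisfying worlds: {w0, w1, w2, w3, w5, w6, w8}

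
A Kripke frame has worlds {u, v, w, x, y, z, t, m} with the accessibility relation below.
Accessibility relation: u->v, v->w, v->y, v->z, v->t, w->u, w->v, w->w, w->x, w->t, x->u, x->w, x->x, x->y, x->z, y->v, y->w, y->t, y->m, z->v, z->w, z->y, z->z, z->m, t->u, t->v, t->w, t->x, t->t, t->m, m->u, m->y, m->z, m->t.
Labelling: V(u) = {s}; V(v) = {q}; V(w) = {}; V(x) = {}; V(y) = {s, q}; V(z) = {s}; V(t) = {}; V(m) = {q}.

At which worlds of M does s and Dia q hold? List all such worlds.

u, y, z

Let φ = s and Dia q. Evaluate φ at each world:
  u (successors {v}): φ is true.
  v (successors {w, y, z, t}): φ is false.
  w (successors {u, v, w, x, t}): φ is false.
  x (successors {u, w, x, y, z}): φ is false.
  y (successors {v, w, t, m}): φ is true.
  z (successors {v, w, y, z, m}): φ is true.
  t (successors {u, v, w, x, t, m}): φ is false.
  m (successors {u, y, z, t}): φ is false.
For instance, at t:
  At t: s is false, Dia q is true, so s and Dia q is false.
    At t: Dia q requires q at some successor in {u, v, w, x, t, m}.
      q holds at v, so Dia q is true at t.
Satisfying worlds: {u, y, z}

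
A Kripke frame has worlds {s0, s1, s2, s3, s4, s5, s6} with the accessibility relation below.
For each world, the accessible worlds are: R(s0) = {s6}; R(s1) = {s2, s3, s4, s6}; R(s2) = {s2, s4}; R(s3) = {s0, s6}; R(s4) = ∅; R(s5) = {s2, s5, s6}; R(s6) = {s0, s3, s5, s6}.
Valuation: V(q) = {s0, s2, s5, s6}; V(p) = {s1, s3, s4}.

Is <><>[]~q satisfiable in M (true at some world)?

Yes

Recall that []ψ holds at a world iff ψ holds at every accessible world, and <>ψ holds iff ψ holds at some accessible world.
Let φ = <><>[]~q. Evaluate φ at each world:
  s0 (successors {s6}): φ is false.
  s1 (successors {s2, s3, s4, s6}): φ is true.
  s2 (successors {s2, s4}): φ is true.
  s3 (successors {s0, s6}): φ is false.
  s4 (successors ∅): φ is false.
  s5 (successors {s2, s5, s6}): φ is true.
  s6 (successors {s0, s3, s5, s6}): φ is false.
Detail at s1 (witness):
  At s1: <><>[]~q requires <>[]~q at some successor in {s2, s3, s4, s6}.
    <>[]~q holds at s2, so <><>[]~q is true at s1.
      At s2: <>[]~q requires []~q at some successor in {s2, s4}.
        []~q holds at s4, so <>[]~q is true at s2.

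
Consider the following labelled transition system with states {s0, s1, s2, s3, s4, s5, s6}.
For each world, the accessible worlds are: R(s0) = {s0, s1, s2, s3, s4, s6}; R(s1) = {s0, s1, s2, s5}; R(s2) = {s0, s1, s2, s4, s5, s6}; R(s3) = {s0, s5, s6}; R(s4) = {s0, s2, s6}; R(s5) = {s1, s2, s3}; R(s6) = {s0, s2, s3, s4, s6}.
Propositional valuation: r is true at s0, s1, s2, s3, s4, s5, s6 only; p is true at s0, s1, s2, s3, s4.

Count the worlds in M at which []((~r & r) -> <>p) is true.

7

Recall that []ψ holds at a world iff ψ holds at every accessible world, and <>ψ holds iff ψ holds at some accessible world.
Let φ = []((~r & r) -> <>p). Evaluate φ at each world:
  s0 (successors {s0, s1, s2, s3, s4, s6}): φ is true.
  s1 (successors {s0, s1, s2, s5}): φ is true.
  s2 (successors {s0, s1, s2, s4, s5, s6}): φ is true.
  s3 (successors {s0, s5, s6}): φ is true.
  s4 (successors {s0, s2, s6}): φ is true.
  s5 (successors {s1, s2, s3}): φ is true.
  s6 (successors {s0, s2, s3, s4, s6}): φ is true.
For instance, at s1:
  At s1: []((~r & r) -> <>p) requires (~r & r) -> <>p at every successor {s0, s1, s2, s5}.
    At s0: (~r & r) -> <>p is true.
    At s1: (~r & r) -> <>p is true.
    At s2: (~r & r) -> <>p is true.
    At s5: (~r & r) -> <>p is true.
  So []((~r & r) -> <>p) is true at s1.
Satisfying worlds: {s0, s1, s2, s3, s4, s5, s6}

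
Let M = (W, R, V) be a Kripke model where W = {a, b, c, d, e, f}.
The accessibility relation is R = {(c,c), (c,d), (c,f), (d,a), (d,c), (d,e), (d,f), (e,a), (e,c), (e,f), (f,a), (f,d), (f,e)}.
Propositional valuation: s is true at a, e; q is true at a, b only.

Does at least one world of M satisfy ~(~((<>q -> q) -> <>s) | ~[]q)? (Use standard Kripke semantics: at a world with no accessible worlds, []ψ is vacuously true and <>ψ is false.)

No

Let φ = ~(~((<>q -> q) -> <>s) | ~[]q). Evaluate φ at each world:
  a (successors ∅): φ is false.
  b (successors ∅): φ is false.
  c (successors {c, d, f}): φ is false.
  d (successors {a, c, e, f}): φ is false.
  e (successors {a, c, f}): φ is false.
  f (successors {a, d, e}): φ is false.
For instance, at f:
  At f: ~((<>q -> q) -> <>s) | ~[]q is true, so ~(~((<>q -> q) -> <>s) | ~[]q) is false.
    At f: ~((<>q -> q) -> <>s) is false, ~[]q is true, so ~((<>q -> q) -> <>s) | ~[]q is true.
      At f: (<>q -> q) -> <>s is true, so ~((<>q -> q) -> <>s) is false.
      At f: []q is false, so ~[]q is true.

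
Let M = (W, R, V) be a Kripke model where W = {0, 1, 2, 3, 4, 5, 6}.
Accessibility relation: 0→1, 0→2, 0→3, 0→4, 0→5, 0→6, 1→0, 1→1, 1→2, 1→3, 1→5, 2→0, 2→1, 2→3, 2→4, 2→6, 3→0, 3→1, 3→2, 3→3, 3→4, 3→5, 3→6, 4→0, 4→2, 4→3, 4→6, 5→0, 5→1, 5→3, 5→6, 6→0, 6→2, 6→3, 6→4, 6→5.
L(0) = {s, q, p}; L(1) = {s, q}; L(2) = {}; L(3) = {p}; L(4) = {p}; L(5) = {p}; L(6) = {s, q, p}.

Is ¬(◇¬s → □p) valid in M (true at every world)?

Yes

Let φ = ¬(◇¬s → □p). Evaluate φ at each world:
  0 (successors {1, 2, 3, 4, 5, 6}): φ is true.
  1 (successors {0, 1, 2, 3, 5}): φ is true.
  2 (successors {0, 1, 3, 4, 6}): φ is true.
  3 (successors {0, 1, 2, 3, 4, 5, 6}): φ is true.
  4 (successors {0, 2, 3, 6}): φ is true.
  5 (successors {0, 1, 3, 6}): φ is true.
  6 (successors {0, 2, 3, 4, 5}): φ is true.
For instance, at 5:
  At 5: ◇¬s → □p is false, so ¬(◇¬s → □p) is true.
    At 5: ◇¬s is true, □p is false, so ◇¬s → □p is false.
      At 5: ◇¬s requires ¬s at some successor in {0, 1, 3, 6}.
        ¬s holds at 3, so ◇¬s is true at 5.
      At 5: □p requires p at every successor {0, 1, 3, 6}.
        p fails at 1, so □p is false at 5.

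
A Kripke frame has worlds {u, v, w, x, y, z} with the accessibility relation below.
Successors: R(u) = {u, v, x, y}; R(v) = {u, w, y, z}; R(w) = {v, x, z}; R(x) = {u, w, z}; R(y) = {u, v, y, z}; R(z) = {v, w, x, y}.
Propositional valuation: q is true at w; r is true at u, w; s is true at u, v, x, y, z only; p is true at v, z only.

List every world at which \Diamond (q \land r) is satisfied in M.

v, x, z

Let φ = \Diamond (q \land r). Evaluate φ at each world:
  u (successors {u, v, x, y}): φ is false.
  v (successors {u, w, y, z}): φ is true.
  w (successors {v, x, z}): φ is false.
  x (successors {u, w, z}): φ is true.
  y (successors {u, v, y, z}): φ is false.
  z (successors {v, w, x, y}): φ is true.
For instance, at y:
  At y: \Diamond (q \land r) requires q \land r at some successor in {u, v, y, z}.
    At u: q \land r is false.
    At v: q \land r is false.
    At y: q \land r is false.
    At z: q \land r is false.
  So \Diamond (q \land r) is false at y.
Satisfying worlds: {v, x, z}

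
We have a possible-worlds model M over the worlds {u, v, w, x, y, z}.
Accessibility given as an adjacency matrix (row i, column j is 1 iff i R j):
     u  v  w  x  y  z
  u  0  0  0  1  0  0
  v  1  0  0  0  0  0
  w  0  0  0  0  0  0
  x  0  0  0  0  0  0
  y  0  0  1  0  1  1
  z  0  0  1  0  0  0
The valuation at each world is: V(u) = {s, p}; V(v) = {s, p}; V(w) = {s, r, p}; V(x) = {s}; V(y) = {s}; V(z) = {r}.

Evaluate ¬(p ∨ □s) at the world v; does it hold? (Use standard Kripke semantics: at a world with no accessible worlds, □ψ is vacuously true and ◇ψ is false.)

No

At v: p ∨ □s is true, so ¬(p ∨ □s) is false.
  At v: p is true, □s is true, so p ∨ □s is true.
    At v: □s requires s at every successor {u}.
      At u: s is true.
    So □s is true at v.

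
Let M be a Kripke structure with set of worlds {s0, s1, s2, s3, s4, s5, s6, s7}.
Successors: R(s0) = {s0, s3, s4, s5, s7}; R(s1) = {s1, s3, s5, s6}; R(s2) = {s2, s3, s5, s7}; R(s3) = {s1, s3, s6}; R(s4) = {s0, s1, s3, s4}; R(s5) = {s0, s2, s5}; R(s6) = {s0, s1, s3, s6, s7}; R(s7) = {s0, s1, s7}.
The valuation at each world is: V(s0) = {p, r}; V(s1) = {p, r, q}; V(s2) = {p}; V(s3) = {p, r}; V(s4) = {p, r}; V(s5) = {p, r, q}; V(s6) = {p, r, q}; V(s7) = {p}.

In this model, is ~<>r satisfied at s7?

At s7: <>r is true, so ~<>r is false.
  At s7: <>r requires r at some successor in {s0, s1, s7}.
    r holds at s0, so <>r is true at s7.

No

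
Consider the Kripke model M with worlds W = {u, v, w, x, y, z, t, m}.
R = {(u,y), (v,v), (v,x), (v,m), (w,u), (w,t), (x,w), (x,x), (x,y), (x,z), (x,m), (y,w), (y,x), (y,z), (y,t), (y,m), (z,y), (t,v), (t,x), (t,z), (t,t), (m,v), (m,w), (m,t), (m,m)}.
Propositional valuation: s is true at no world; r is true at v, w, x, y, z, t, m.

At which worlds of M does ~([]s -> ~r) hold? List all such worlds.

Let φ = ~([]s -> ~r). Evaluate φ at each world:
  u (successors {y}): φ is false.
  v (successors {v, x, m}): φ is false.
  w (successors {u, t}): φ is false.
  x (successors {w, x, y, z, m}): φ is false.
  y (successors {w, x, z, t, m}): φ is false.
  z (successors {y}): φ is false.
  t (successors {v, x, z, t}): φ is false.
  m (successors {v, w, t, m}): φ is false.
For instance, at u:
  At u: []s -> ~r is true, so ~([]s -> ~r) is false.
    At u: []s is false, ~r is true, so []s -> ~r is true.
      At u: []s requires s at every successor {y}.
        s fails at y, so []s is false at u.
Satisfying worlds: none.

none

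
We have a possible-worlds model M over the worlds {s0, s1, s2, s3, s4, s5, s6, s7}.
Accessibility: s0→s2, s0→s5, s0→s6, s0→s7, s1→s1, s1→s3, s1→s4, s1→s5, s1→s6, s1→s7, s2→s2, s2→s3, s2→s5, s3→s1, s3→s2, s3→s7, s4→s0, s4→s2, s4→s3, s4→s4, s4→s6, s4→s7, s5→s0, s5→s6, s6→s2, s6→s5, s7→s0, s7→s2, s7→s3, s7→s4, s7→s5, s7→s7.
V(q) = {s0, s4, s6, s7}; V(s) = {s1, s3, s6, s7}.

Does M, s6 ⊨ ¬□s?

Yes

At s6: □s is false, so ¬□s is true.
  At s6: □s requires s at every successor {s2, s5}.
    s fails at s2, so □s is false at s6.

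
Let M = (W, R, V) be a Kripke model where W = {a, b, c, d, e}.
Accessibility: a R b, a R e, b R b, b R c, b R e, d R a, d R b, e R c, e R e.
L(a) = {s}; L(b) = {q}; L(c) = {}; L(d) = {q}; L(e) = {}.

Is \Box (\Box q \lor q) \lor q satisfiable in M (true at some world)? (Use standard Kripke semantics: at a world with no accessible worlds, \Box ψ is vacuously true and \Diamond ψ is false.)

Let φ = \Box (\Box q \lor q) \lor q. Evaluate φ at each world:
  a (successors {b, e}): φ is false.
  b (successors {b, c, e}): φ is true.
  c (successors ∅): φ is true.
  d (successors {a, b}): φ is true.
  e (successors {c, e}): φ is false.
Detail at b (witness):
  At b: \Box (\Box q \lor q) is false, q is true, so \Box (\Box q \lor q) \lor q is true.
    At b: \Box (\Box q \lor q) requires \Box q \lor q at every successor {b, c, e}.
      \Box q \lor q fails at e, so \Box (\Box q \lor q) is false at b.

Yes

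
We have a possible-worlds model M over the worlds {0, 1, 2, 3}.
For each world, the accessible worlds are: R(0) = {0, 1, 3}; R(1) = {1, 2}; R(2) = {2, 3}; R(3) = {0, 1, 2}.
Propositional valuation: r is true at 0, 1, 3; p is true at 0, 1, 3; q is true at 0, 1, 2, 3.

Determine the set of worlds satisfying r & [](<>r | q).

0, 1, 3

Let φ = r & [](<>r | q). Evaluate φ at each world:
  0 (successors {0, 1, 3}): φ is true.
  1 (successors {1, 2}): φ is true.
  2 (successors {2, 3}): φ is false.
  3 (successors {0, 1, 2}): φ is true.
For instance, at 1:
  At 1: r is true, [](<>r | q) is true, so r & [](<>r | q) is true.
    At 1: [](<>r | q) requires <>r | q at every successor {1, 2}.
      At 1: <>r | q is true.
      At 2: <>r | q is true.
    So [](<>r | q) is true at 1.
Satisfying worlds: {0, 1, 3}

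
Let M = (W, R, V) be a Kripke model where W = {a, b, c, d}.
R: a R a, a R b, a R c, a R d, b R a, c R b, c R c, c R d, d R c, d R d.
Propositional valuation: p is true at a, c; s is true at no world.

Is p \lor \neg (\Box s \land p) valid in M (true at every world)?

Let φ = p \lor \neg (\Box s \land p). Evaluate φ at each world:
  a (successors {a, b, c, d}): φ is true.
  b (successors {a}): φ is true.
  c (successors {b, c, d}): φ is true.
  d (successors {c, d}): φ is true.
For instance, at c:
  At c: p is true, \neg (\Box s \land p) is true, so p \lor \neg (\Box s \land p) is true.
    At c: \Box s \land p is false, so \neg (\Box s \land p) is true.
      At c: \Box s is false, p is true, so \Box s \land p is false.

Yes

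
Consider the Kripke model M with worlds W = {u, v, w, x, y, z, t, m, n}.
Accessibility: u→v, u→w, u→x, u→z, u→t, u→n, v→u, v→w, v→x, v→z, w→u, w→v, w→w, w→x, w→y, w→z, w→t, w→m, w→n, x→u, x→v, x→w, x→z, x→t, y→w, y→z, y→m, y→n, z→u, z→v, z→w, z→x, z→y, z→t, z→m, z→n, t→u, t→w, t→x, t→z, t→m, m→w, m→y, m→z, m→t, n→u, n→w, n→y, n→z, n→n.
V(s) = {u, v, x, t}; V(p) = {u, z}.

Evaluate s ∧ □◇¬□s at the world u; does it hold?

At u: s is true, □◇¬□s is true, so s ∧ □◇¬□s is true.
  At u: □◇¬□s requires ◇¬□s at every successor {v, w, x, z, t, n}.
    At v: ◇¬□s is true.
    At w: ◇¬□s is true.
    At x: ◇¬□s is true.
    At z: ◇¬□s is true.
    At t: ◇¬□s is true.
    At n: ◇¬□s is true.
  So □◇¬□s is true at u.

Yes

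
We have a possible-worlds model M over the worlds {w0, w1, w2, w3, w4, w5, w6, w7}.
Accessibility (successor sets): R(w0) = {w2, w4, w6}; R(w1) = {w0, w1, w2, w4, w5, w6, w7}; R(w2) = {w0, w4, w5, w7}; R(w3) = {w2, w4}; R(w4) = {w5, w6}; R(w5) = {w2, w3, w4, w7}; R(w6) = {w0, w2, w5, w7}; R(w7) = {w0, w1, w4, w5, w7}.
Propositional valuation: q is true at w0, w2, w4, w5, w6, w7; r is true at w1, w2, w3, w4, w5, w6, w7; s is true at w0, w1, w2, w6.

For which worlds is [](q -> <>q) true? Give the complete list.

w0, w1, w2, w3, w4, w5, w6, w7

Recall that []ψ holds at a world iff ψ holds at every accessible world, and <>ψ holds iff ψ holds at some accessible world.
Let φ = [](q -> <>q). Evaluate φ at each world:
  w0 (successors {w2, w4, w6}): φ is true.
  w1 (successors {w0, w1, w2, w4, w5, w6, w7}): φ is true.
  w2 (successors {w0, w4, w5, w7}): φ is true.
  w3 (successors {w2, w4}): φ is true.
  w4 (successors {w5, w6}): φ is true.
  w5 (successors {w2, w3, w4, w7}): φ is true.
  w6 (successors {w0, w2, w5, w7}): φ is true.
  w7 (successors {w0, w1, w4, w5, w7}): φ is true.
For instance, at w1:
  At w1: [](q -> <>q) requires q -> <>q at every successor {w0, w1, w2, w4, w5, w6, w7}.
    At w0: q -> <>q is true.
    At w1: q -> <>q is true.
    At w2: q -> <>q is true.
    At w4: q -> <>q is true.
    At w5: q -> <>q is true.
    At w6: q -> <>q is true.
    At w7: q -> <>q is true.
  So [](q -> <>q) is true at w1.
Satisfying worlds: {w0, w1, w2, w3, w4, w5, w6, w7}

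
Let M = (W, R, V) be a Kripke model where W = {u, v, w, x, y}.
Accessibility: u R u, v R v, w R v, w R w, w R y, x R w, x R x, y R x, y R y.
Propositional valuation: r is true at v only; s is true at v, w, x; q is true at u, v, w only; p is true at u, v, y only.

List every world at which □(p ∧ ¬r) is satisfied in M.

Recall that □ψ holds at a world iff ψ holds at every accessible world, and ◇ψ holds iff ψ holds at some accessible world.
Let φ = □(p ∧ ¬r). Evaluate φ at each world:
  u (successors {u}): φ is true.
  v (successors {v}): φ is false.
  w (successors {v, w, y}): φ is false.
  x (successors {w, x}): φ is false.
  y (successors {x, y}): φ is false.
For instance, at v:
  At v: □(p ∧ ¬r) requires p ∧ ¬r at every successor {v}.
    p ∧ ¬r fails at v, so □(p ∧ ¬r) is false at v.
Satisfying worlds: {u}

u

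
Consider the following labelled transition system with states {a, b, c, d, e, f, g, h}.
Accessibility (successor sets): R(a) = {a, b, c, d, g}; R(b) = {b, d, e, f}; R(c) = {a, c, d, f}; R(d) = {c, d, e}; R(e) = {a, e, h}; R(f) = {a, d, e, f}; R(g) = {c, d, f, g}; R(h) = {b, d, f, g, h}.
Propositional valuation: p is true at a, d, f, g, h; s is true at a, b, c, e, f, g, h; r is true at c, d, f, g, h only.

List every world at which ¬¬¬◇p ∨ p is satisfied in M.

Let φ = ¬¬¬◇p ∨ p. Evaluate φ at each world:
  a (successors {a, b, c, d, g}): φ is true.
  b (successors {b, d, e, f}): φ is false.
  c (successors {a, c, d, f}): φ is false.
  d (successors {c, d, e}): φ is true.
  e (successors {a, e, h}): φ is false.
  f (successors {a, d, e, f}): φ is true.
  g (successors {c, d, f, g}): φ is true.
  h (successors {b, d, f, g, h}): φ is true.
For instance, at e:
  At e: ¬¬¬◇p is false, p is false, so ¬¬¬◇p ∨ p is false.
    At e: ¬¬◇p is true, so ¬¬¬◇p is false.
      At e: ¬◇p is false, so ¬¬◇p is true.
Satisfying worlds: {a, d, f, g, h}

a, d, f, g, h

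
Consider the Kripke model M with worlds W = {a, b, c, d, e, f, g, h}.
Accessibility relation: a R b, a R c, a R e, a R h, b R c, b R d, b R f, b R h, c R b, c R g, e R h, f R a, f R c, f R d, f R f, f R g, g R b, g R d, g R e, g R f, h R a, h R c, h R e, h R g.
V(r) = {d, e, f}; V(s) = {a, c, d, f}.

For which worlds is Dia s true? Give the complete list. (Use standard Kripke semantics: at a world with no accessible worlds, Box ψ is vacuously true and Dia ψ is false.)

Let φ = Dia s. Evaluate φ at each world:
  a (successors {b, c, e, h}): φ is true.
  b (successors {c, d, f, h}): φ is true.
  c (successors {b, g}): φ is false.
  d (successors ∅): φ is false.
  e (successors {h}): φ is false.
  f (successors {a, c, d, f, g}): φ is true.
  g (successors {b, d, e, f}): φ is true.
  h (successors {a, c, e, g}): φ is true.
For instance, at h:
  At h: Dia s requires s at some successor in {a, c, e, g}.
    s holds at a, so Dia s is true at h.
Satisfying worlds: {a, b, f, g, h}

a, b, f, g, h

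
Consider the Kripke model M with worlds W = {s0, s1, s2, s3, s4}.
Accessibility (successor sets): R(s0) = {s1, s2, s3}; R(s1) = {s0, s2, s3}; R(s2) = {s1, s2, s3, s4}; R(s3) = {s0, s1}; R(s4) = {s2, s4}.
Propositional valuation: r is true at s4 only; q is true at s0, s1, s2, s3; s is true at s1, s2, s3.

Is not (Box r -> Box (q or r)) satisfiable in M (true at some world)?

Let φ = not (Box r -> Box (q or r)). Evaluate φ at each world:
  s0 (successors {s1, s2, s3}): φ is false.
  s1 (successors {s0, s2, s3}): φ is false.
  s2 (successors {s1, s2, s3, s4}): φ is false.
  s3 (successors {s0, s1}): φ is false.
  s4 (successors {s2, s4}): φ is false.
For instance, at s1:
  At s1: Box r -> Box (q or r) is true, so not (Box r -> Box (q or r)) is false.
    At s1: Box r is false, Box (q or r) is true, so Box r -> Box (q or r) is true.
      At s1: Box r requires r at every successor {s0, s2, s3}.
        r fails at s0, so Box r is false at s1.
      At s1: Box (q or r) requires q or r at every successor {s0, s2, s3}.
        At s0: q or r is true.
        At s2: q or r is true.
        At s3: q or r is true.
      So Box (q or r) is true at s1.

No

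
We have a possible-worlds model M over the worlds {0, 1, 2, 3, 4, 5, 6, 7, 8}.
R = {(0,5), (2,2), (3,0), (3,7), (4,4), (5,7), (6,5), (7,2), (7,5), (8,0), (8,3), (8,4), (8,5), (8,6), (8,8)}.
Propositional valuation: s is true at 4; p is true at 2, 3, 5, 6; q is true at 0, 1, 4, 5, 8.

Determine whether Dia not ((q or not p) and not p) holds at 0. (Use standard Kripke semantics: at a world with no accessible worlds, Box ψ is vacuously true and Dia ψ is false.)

Yes

At 0: Dia not ((q or not p) and not p) requires not ((q or not p) and not p) at some successor in {5}.
  not ((q or not p) and not p) holds at 5, so Dia not ((q or not p) and not p) is true at 0.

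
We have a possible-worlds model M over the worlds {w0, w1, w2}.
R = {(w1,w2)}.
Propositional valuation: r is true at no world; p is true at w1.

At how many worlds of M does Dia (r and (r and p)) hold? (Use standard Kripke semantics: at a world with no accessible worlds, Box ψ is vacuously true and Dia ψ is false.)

0

Recall that Dia ψ holds at a world iff ψ holds at some accessible world.
Let φ = Dia (r and (r and p)). Evaluate φ at each world:
  w0 (successors ∅): φ is false.
  w1 (successors {w2}): φ is false.
  w2 (successors ∅): φ is false.
For instance, at w1:
  At w1: Dia (r and (r and p)) requires r and (r and p) at some successor in {w2}.
    At w2: r and (r and p) is false.
  So Dia (r and (r and p)) is false at w1.
Satisfying worlds: none.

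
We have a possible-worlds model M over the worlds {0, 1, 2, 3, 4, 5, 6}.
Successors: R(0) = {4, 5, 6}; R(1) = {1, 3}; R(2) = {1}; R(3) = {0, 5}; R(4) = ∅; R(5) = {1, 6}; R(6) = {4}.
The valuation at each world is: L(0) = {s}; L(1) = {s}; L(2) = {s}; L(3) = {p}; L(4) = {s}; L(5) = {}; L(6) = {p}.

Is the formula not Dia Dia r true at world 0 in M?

Yes

At 0: Dia Dia r is false, so not Dia Dia r is true.
  At 0: Dia Dia r requires Dia r at some successor in {4, 5, 6}.
    At 4: Dia r is false.
    At 5: Dia r is false.
    At 6: Dia r is false.
  So Dia Dia r is false at 0.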